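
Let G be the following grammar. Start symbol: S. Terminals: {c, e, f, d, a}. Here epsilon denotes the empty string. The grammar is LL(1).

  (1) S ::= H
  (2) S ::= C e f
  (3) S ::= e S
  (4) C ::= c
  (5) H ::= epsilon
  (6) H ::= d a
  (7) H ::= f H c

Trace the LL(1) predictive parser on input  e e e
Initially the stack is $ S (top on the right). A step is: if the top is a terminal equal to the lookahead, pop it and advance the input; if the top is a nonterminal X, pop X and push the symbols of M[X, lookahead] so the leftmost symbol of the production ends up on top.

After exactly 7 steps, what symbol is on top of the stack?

H

step 1: stack=$ S  input=e e e $  — expand S ::= e S
step 2: stack=$ S e  input=e e e $  — match e
step 3: stack=$ S  input=e e $  — expand S ::= e S
step 4: stack=$ S e  input=e e $  — match e
step 5: stack=$ S  input=e $  — expand S ::= e S
step 6: stack=$ S e  input=e $  — match e
step 7: stack=$ S  input=$  — expand S ::= H
Stack after step 7: $ H (top = H).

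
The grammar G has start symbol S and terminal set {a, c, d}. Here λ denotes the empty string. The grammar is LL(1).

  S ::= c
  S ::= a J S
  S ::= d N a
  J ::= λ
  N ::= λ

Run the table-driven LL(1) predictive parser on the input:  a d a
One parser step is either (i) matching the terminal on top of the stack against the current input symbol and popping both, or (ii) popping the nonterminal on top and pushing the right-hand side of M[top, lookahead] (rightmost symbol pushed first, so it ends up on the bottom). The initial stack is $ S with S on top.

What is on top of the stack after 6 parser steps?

a

step 1: stack=$ S  input=a d a $  — expand S ::= a J S
step 2: stack=$ S J a  input=a d a $  — match a
step 3: stack=$ S J  input=d a $  — expand J ::= λ
step 4: stack=$ S  input=d a $  — expand S ::= d N a
step 5: stack=$ a N d  input=d a $  — match d
step 6: stack=$ a N  input=a $  — expand N ::= λ
Stack after step 6: $ a (top = a).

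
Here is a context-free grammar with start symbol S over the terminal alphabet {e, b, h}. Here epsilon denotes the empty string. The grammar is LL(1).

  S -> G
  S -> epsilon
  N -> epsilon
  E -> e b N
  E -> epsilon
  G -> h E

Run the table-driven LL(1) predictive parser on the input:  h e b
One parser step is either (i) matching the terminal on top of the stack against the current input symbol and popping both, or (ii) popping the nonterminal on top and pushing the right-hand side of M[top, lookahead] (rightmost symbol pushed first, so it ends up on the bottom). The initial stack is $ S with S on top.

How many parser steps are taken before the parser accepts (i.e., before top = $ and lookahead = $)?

7

     Stack    Input    Action
  1  $ S      h e b $  expand S -> G
  2  $ G      h e b $  expand G -> h E
  3  $ E h    h e b $  match h
  4  $ E      e b $    expand E -> e b N
  5  $ N b e  e b $    match e
  6  $ N b    b $      match b
  7  $ N      $        expand N -> epsilon
Accept reached after 7 steps.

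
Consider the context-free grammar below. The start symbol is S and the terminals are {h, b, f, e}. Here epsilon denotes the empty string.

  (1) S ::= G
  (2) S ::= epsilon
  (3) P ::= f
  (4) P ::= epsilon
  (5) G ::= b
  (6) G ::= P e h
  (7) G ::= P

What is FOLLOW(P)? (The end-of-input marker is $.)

{$, e}

FIRST(P) = {epsilon, f}
FIRST(G) = {epsilon, b, e, f}  (via P e h, P)
FIRST(S) = {epsilon, b, e, f}  (via G)
FOLLOW(S) includes $ since S is the start symbol.
FOLLOW(S): S appears on no right-hand side. Thus FOLLOW(S) = {$}.
FOLLOW(G): in S::=G, the suffix after G is empty, so FOLLOW(G) ⊇ FOLLOW(S) = {$}. Thus FOLLOW(G) = {$}.
FOLLOW(P): in G::=P e h, P is followed by e h with FIRST {e}; in G::=P, the suffix after P is empty, so FOLLOW(P) ⊇ FOLLOW(G) = {$}. Thus FOLLOW(P) = {$, e}.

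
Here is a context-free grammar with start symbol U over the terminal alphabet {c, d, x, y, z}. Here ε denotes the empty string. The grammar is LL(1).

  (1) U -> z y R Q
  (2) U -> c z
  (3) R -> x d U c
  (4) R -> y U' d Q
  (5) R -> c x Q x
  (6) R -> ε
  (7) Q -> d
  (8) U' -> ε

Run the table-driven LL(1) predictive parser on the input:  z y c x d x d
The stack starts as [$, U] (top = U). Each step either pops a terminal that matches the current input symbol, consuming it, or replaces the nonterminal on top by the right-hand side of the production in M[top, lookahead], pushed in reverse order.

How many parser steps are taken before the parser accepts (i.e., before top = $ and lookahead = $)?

11

      Stack        Input            Action
   1  $ U          z y c x d x d $  expand U -> z y R Q
   2  $ Q R y z    z y c x d x d $  match z
   3  $ Q R y      y c x d x d $    match y
   4  $ Q R        c x d x d $      expand R -> c x Q x
   5  $ Q x Q x c  c x d x d $      match c
   6  $ Q x Q x    x d x d $        match x
   7  $ Q x Q      d x d $          expand Q -> d
   8  $ Q x d      d x d $          match d
   9  $ Q x        x d $            match x
  10  $ Q          d $              expand Q -> d
  11  $ d          d $              match d
Accept reached after 11 steps.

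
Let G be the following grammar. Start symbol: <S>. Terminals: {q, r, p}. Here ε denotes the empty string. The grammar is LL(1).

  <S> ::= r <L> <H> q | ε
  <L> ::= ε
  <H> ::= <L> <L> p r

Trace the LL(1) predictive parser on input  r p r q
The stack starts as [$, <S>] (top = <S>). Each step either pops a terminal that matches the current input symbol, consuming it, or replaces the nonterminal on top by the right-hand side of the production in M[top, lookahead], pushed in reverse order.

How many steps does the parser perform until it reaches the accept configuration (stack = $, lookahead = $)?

step 1: stack=$ <S>  input=r p r q $  — expand <S> ::= r <L> <H> q
step 2: stack=$ q <H> <L> r  input=r p r q $  — match r
step 3: stack=$ q <H> <L>  input=p r q $  — expand <L> ::= ε
step 4: stack=$ q <H>  input=p r q $  — expand <H> ::= <L> <L> p r
step 5: stack=$ q r p <L> <L>  input=p r q $  — expand <L> ::= ε
step 6: stack=$ q r p <L>  input=p r q $  — expand <L> ::= ε
step 7: stack=$ q r p  input=p r q $  — match p
step 8: stack=$ q r  input=r q $  — match r
step 9: stack=$ q  input=q $  — match q
Accept reached after 9 steps.

9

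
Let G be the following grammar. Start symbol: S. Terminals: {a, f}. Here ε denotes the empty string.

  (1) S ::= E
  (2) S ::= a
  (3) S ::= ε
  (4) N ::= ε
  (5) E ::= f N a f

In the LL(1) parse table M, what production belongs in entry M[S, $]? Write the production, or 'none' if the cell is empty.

FIRST(N): from N::=ε we get {ε}. So FIRST(N) = {ε}.
FIRST(E): from E::=f N a f we get {f}. So FIRST(E) = {f}.
FIRST(S): from S::=E we get {f}; from S::=a we get {a}; from S::=ε we get {ε}. So FIRST(S) = {ε, a, f}.
FOLLOW(S) includes $ since S is the start symbol.
FOLLOW(S): S appears on no right-hand side. Thus FOLLOW(S) = {$}.
For S ::= E: FIRST(E) = {f}, so it goes in M[S, t] for t ∈ {f}.
For S ::= a: FIRST(a) = {a}, so it goes in M[S, t] for t ∈ {a}.
For S ::= ε: FIRST(ε) = {ε}, so it goes in M[S, t] for t ∈ {}; since ε ∈ FIRST, also for every t ∈ FOLLOW(S) = {$}.

S ::= ε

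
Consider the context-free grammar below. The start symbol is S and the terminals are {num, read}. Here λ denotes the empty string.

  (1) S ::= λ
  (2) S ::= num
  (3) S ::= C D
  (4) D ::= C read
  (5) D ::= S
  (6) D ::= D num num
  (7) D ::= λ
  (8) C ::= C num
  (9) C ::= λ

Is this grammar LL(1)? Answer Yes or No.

No

FIRST(S) = {λ, num, read}
FIRST(D) = {λ, num, read}
FIRST(C) = {λ, num}
FOLLOW(S) = {$, num}
FOLLOW(D) = {$, num}
FOLLOW(C) = {$, num, read}
Cell M[C, num] receives both C ::= C num and C ::= λ — the grammar is not LL(1).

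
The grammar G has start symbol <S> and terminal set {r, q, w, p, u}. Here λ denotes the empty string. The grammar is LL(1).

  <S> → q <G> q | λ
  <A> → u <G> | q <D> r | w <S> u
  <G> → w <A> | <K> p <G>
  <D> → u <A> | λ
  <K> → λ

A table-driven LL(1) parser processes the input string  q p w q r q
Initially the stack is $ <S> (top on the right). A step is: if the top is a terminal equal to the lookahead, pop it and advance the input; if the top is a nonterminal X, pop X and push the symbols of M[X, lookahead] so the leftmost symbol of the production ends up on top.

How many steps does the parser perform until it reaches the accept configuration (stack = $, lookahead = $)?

12

step 1: stack=$ <S>  input=q p w q r q $  — expand <S> → q <G> q
step 2: stack=$ q <G> q  input=q p w q r q $  — match q
step 3: stack=$ q <G>  input=p w q r q $  — expand <G> → <K> p <G>
step 4: stack=$ q <G> p <K>  input=p w q r q $  — expand <K> → λ
step 5: stack=$ q <G> p  input=p w q r q $  — match p
step 6: stack=$ q <G>  input=w q r q $  — expand <G> → w <A>
step 7: stack=$ q <A> w  input=w q r q $  — match w
step 8: stack=$ q <A>  input=q r q $  — expand <A> → q <D> r
step 9: stack=$ q r <D> q  input=q r q $  — match q
step 10: stack=$ q r <D>  input=r q $  — expand <D> → λ
step 11: stack=$ q r  input=r q $  — match r
step 12: stack=$ q  input=q $  — match q
Accept reached after 12 steps.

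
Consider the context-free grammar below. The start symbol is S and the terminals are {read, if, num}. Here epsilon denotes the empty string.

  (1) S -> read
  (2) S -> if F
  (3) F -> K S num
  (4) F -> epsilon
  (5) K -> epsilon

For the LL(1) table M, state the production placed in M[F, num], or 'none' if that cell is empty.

F -> epsilon

FIRST(S): from S->read we get {read}; from S->if F we get {if}. So FIRST(S) = {if, read}.
FIRST(K): from K->epsilon we get {epsilon}. So FIRST(K) = {epsilon}.
FIRST(F): from F->K S num we get {if, read}; from F->epsilon we get {epsilon}. So FIRST(F) = {epsilon, if, read}.
FOLLOW(S) includes $ since S is the start symbol.
FOLLOW(S): in F->K S num, S is followed by num with FIRST {num}. Thus FOLLOW(S) = {$, num}.
FOLLOW(F): in S->if F, the suffix after F is empty, so FOLLOW(F) ⊇ FOLLOW(S) = {$, num}. Thus FOLLOW(F) = {$, num}.
For F -> K S num: FIRST(K S num) = {if, read}, so it goes in M[F, t] for t ∈ {if, read}.
For F -> epsilon: FIRST(epsilon) = {epsilon}, so it goes in M[F, t] for t ∈ {}; since epsilon ∈ FIRST, also for every t ∈ FOLLOW(F) = {$, num}.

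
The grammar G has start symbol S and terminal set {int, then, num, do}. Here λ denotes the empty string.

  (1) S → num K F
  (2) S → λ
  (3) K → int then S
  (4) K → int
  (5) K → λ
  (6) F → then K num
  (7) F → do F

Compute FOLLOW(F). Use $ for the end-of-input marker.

{$, do, num, then}

FIRST(S) = {λ, num}
FIRST(K) = {λ, int}
FIRST(F) = {do, then}
FOLLOW(S) includes $ since S is the start symbol.
FOLLOW(K): in S→num K F, K is followed by F with FIRST {do, then}; in F→then K num, K is followed by num with FIRST {num}. Thus FOLLOW(K) = {do, num, then}.
FOLLOW(S): in K→int then S, the suffix after S is empty, so FOLLOW(S) ⊇ FOLLOW(K) = {do, num, then}. Thus FOLLOW(S) = {$, do, num, then}.
FOLLOW(F): in S→num K F, the suffix after F is empty, so FOLLOW(F) ⊇ FOLLOW(S) = {$, do, num, then}; in F→do F, the suffix after F is empty (adds nothing new). Thus FOLLOW(F) = {$, do, num, then}.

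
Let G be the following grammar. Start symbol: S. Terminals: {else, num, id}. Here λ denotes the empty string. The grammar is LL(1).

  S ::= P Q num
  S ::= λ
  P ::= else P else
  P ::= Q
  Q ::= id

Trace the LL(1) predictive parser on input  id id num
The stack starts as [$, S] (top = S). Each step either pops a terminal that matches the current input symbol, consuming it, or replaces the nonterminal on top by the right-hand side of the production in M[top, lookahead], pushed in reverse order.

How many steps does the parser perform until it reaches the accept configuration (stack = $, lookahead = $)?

7

step 1: stack=$ S  input=id id num $  — expand S ::= P Q num
step 2: stack=$ num Q P  input=id id num $  — expand P ::= Q
step 3: stack=$ num Q Q  input=id id num $  — expand Q ::= id
step 4: stack=$ num Q id  input=id id num $  — match id
step 5: stack=$ num Q  input=id num $  — expand Q ::= id
step 6: stack=$ num id  input=id num $  — match id
step 7: stack=$ num  input=num $  — match num
Accept reached after 7 steps.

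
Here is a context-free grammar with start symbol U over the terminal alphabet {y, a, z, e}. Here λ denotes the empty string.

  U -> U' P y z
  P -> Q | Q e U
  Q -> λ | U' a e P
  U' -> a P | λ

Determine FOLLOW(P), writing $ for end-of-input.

{a, e, y}

FIRST(U'): from U'->a P we get {a}; from U'->λ we get {λ}. So FIRST(U') = {λ, a}.
FIRST(Q): from Q->λ we get {λ}; from Q->U' a e P we get {a}. So FIRST(Q) = {λ, a}.
FIRST(P): from P->Q we get {λ, a}; from P->Q e U we get {a, e}. So FIRST(P) = {λ, a, e}.
FIRST(U): from U->U' P y z we get {a, e, y}. So FIRST(U) = {a, e, y}.
FOLLOW(U) includes $ since U is the start symbol.
FOLLOW(U'): in U->U' P y z, U' is followed by P y z with FIRST {a, e, y}; in Q->U' a e P, U' is followed by a e P with FIRST {a}. Thus FOLLOW(U') = {a, e, y}.
FOLLOW(U): in P->Q e U, the suffix after U is empty, so FOLLOW(U) ⊇ FOLLOW(P) = {a, e, y}. Thus FOLLOW(U) = {$, a, e, y}.
FOLLOW(P): in U->U' P y z, P is followed by y z with FIRST {y}; in Q->U' a e P, the suffix after P is empty, so FOLLOW(P) ⊇ FOLLOW(Q) = {a, e, y}; in U'->a P, the suffix after P is empty, so FOLLOW(P) ⊇ FOLLOW(U') = {a, e, y}. Thus FOLLOW(P) = {a, e, y}.
FOLLOW(Q): in P->Q, the suffix after Q is empty, so FOLLOW(Q) ⊇ FOLLOW(P) = {a, e, y}; in P->Q e U, Q is followed by e U with FIRST {e}. Thus FOLLOW(Q) = {a, e, y}.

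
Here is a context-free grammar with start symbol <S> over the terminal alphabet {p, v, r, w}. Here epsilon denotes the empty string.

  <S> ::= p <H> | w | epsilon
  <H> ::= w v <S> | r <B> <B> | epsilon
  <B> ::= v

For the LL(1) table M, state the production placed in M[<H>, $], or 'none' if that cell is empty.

<H> ::= epsilon

FIRST(<S>): from <S>::=p <H> we get {p}; from <S>::=w we get {w}; from <S>::=epsilon we get {epsilon}. So FIRST(<S>) = {epsilon, p, w}.
FIRST(<H>): from <H>::=w v <S> we get {w}; from <H>::=r <B> <B> we get {r}; from <H>::=epsilon we get {epsilon}. So FIRST(<H>) = {epsilon, r, w}.
FIRST(<B>): from <B>::=v we get {v}. So FIRST(<B>) = {v}.
FOLLOW(<S>) includes $ since <S> is the start symbol.
FOLLOW(<S>): in <H>::=w v <S>, the suffix after <S> is empty, so FOLLOW(<S>) ⊇ FOLLOW(<H>) = {$}. Thus FOLLOW(<S>) = {$}.
FOLLOW(<H>): in <S>::=p <H>, the suffix after <H> is empty, so FOLLOW(<H>) ⊇ FOLLOW(<S>) = {$}. Thus FOLLOW(<H>) = {$}.
For <H> ::= w v <S>: FIRST(w v <S>) = {w}, so it goes in M[<H>, t] for t ∈ {w}.
For <H> ::= r <B> <B>: FIRST(r <B> <B>) = {r}, so it goes in M[<H>, t] for t ∈ {r}.
For <H> ::= epsilon: FIRST(epsilon) = {epsilon}, so it goes in M[<H>, t] for t ∈ {}; since epsilon ∈ FIRST, also for every t ∈ FOLLOW(<H>) = {$}.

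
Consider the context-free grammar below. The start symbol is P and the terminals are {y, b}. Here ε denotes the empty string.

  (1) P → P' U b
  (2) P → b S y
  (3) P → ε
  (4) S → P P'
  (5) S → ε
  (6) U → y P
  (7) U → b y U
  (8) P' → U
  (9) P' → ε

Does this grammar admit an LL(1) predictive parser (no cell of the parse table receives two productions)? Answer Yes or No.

FIRST(P) = {ε, b, y}
FIRST(S) = {ε, b, y}
FIRST(U) = {b, y}
FIRST(P') = {ε, b, y}
FOLLOW(P) = {$, b, y}
FOLLOW(S) = {y}
FOLLOW(U) = {b, y}
FOLLOW(P') = {b, y}
Cell M[P, b] receives both P → P' U b and P → b S y and P → ε — the grammar is not LL(1).

No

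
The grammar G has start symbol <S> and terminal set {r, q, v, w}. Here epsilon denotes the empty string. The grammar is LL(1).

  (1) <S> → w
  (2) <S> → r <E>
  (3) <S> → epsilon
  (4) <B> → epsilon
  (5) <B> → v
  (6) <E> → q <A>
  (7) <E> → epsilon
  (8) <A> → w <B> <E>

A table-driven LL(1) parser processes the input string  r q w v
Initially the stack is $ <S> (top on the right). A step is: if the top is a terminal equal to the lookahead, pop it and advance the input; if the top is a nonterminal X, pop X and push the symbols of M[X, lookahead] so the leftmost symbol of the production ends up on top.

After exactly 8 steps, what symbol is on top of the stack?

     Stack        Input      Action
  1  $ <S>        r q w v $  expand <S> → r <E>
  2  $ <E> r      r q w v $  match r
  3  $ <E>        q w v $    expand <E> → q <A>
  4  $ <A> q      q w v $    match q
  5  $ <A>        w v $      expand <A> → w <B> <E>
  6  $ <E> <B> w  w v $      match w
  7  $ <E> <B>    v $        expand <B> → v
  8  $ <E> v      v $        match v
Stack after step 8: $ <E> (top = <E>).

<E>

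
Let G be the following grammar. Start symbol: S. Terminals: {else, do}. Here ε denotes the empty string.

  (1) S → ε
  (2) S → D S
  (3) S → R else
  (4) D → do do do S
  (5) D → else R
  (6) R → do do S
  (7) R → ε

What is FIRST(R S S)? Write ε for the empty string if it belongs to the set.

FIRST(D) = {do, else}
FIRST(R) = {ε, do}
FIRST(S) = {ε, do, else}  (via D S, R else)
FIRST(R S S): take FIRST of each symbol in turn, carrying on past any symbol whose FIRST contains ε; result {ε, do, else}.

{ε, do, else}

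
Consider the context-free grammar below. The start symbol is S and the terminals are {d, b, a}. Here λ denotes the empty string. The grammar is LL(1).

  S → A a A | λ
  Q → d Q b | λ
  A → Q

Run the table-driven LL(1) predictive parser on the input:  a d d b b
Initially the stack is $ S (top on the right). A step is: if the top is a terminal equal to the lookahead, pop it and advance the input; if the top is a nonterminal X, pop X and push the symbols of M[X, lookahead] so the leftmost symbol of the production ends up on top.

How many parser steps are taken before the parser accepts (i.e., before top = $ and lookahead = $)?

step 1: stack=$ S  input=a d d b b $  — expand S → A a A
step 2: stack=$ A a A  input=a d d b b $  — expand A → Q
step 3: stack=$ A a Q  input=a d d b b $  — expand Q → λ
step 4: stack=$ A a  input=a d d b b $  — match a
step 5: stack=$ A  input=d d b b $  — expand A → Q
step 6: stack=$ Q  input=d d b b $  — expand Q → d Q b
step 7: stack=$ b Q d  input=d d b b $  — match d
step 8: stack=$ b Q  input=d b b $  — expand Q → d Q b
step 9: stack=$ b b Q d  input=d b b $  — match d
step 10: stack=$ b b Q  input=b b $  — expand Q → λ
step 11: stack=$ b b  input=b b $  — match b
step 12: stack=$ b  input=b $  — match b
Accept reached after 12 steps.

12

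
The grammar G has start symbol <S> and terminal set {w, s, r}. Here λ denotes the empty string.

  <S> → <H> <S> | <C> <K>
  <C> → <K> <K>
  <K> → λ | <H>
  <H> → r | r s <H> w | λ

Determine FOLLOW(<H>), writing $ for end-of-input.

FIRST(<H>) = {λ, r}
FIRST(<K>) = {λ, r}  (via <H>)
FIRST(<C>) = {λ, r}  (via <K> <K>)
FIRST(<S>) = {λ, r}  (via <H> <S>, <C> <K>)
FOLLOW(<S>) includes $ since <S> is the start symbol.
FOLLOW(<S>): in <S>→<H> <S>, the suffix after <S> is empty (adds nothing new). Thus FOLLOW(<S>) = {$}.
FOLLOW(<C>): in <S>→<C> <K>, <C> is followed by <K> with FIRST {λ, r}; in <S>→<C> <K>, the suffix after <C> is nullable, so FOLLOW(<C>) ⊇ FOLLOW(<S>) = {$}. Thus FOLLOW(<C>) = {$, r}.
FOLLOW(<K>): in <S>→<C> <K>, the suffix after <K> is empty, so FOLLOW(<K>) ⊇ FOLLOW(<S>) = {$}; in <C>→<K> <K> (occurrence 1), <K> is followed by <K> with FIRST {λ, r}; in <C>→<K> <K> (occurrence 1), the suffix after <K> is nullable, so FOLLOW(<K>) ⊇ FOLLOW(<C>) = {$, r}; in <C>→<K> <K> (occurrence 2), the suffix after <K> is empty, so FOLLOW(<K>) ⊇ FOLLOW(<C>) = {$, r}. Thus FOLLOW(<K>) = {$, r}.
FOLLOW(<H>): in <S>→<H> <S>, <H> is followed by <S> with FIRST {λ, r}; in <S>→<H> <S>, the suffix after <H> is nullable, so FOLLOW(<H>) ⊇ FOLLOW(<S>) = {$}; in <K>→<H>, the suffix after <H> is empty, so FOLLOW(<H>) ⊇ FOLLOW(<K>) = {$, r}; in <H>→r s <H> w, <H> is followed by w with FIRST {w}. Thus FOLLOW(<H>) = {$, r, w}.

{$, r, w}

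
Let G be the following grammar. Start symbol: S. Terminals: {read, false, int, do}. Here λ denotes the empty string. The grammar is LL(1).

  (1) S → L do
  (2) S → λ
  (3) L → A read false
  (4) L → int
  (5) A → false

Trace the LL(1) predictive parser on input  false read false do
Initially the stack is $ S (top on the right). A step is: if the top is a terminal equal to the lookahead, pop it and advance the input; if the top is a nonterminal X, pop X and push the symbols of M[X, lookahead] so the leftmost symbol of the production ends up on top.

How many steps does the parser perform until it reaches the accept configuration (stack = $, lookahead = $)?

7

     Stack                  Input                  Action
  1  $ S                    false read false do $  expand S → L do
  2  $ do L                 false read false do $  expand L → A read false
  3  $ do false read A      false read false do $  expand A → false
  4  $ do false read false  false read false do $  match false
  5  $ do false read        read false do $        match read
  6  $ do false             false do $             match false
  7  $ do                   do $                   match do
Accept reached after 7 steps.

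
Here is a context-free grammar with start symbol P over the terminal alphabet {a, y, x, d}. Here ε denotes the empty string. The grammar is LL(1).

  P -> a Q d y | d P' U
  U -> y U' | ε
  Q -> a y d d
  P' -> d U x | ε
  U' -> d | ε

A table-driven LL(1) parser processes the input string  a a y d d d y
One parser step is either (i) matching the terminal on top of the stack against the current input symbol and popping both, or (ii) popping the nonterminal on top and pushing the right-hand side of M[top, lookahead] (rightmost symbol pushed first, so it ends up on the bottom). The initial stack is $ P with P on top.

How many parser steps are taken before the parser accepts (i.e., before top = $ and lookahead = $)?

9

     Stack          Input            Action
  1  $ P            a a y d d d y $  expand P -> a Q d y
  2  $ y d Q a      a a y d d d y $  match a
  3  $ y d Q        a y d d d y $    expand Q -> a y d d
  4  $ y d d d y a  a y d d d y $    match a
  5  $ y d d d y    y d d d y $      match y
  6  $ y d d d      d d d y $        match d
  7  $ y d d        d d y $          match d
  8  $ y d          d y $            match d
  9  $ y            y $              match y
Accept reached after 9 steps.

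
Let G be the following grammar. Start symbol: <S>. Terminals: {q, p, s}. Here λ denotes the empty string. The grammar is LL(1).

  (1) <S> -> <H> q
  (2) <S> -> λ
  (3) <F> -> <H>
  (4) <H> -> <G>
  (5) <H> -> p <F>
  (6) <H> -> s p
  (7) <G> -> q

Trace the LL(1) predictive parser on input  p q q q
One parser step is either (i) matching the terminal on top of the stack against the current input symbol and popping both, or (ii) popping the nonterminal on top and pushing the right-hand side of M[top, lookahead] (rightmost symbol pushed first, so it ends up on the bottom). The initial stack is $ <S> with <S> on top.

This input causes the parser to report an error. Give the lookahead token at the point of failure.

     Stack      Input      Action
  1  $ <S>      p q q q $  expand <S> -> <H> q
  2  $ q <H>    p q q q $  expand <H> -> p <F>
  3  $ q <F> p  p q q q $  match p
  4  $ q <F>    q q q $    expand <F> -> <H>
  5  $ q <H>    q q q $    expand <H> -> <G>
  6  $ q <G>    q q q $    expand <G> -> q
  7  $ q q      q q q $    match q
  8  $ q        q q $      match q
  9  $          q $        error: stack empty but input remains

q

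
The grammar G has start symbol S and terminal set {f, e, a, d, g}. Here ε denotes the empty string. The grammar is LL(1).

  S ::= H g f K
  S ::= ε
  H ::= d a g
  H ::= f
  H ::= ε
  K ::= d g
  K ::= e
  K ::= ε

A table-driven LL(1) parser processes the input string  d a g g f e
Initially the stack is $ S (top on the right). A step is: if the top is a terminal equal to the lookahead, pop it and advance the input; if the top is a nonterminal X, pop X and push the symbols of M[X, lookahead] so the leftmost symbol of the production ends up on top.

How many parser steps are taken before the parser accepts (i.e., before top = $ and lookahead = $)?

step 1: stack=$ S  input=d a g g f e $  — expand S ::= H g f K
step 2: stack=$ K f g H  input=d a g g f e $  — expand H ::= d a g
step 3: stack=$ K f g g a d  input=d a g g f e $  — match d
step 4: stack=$ K f g g a  input=a g g f e $  — match a
step 5: stack=$ K f g g  input=g g f e $  — match g
step 6: stack=$ K f g  input=g f e $  — match g
step 7: stack=$ K f  input=f e $  — match f
step 8: stack=$ K  input=e $  — expand K ::= e
step 9: stack=$ e  input=e $  — match e
Accept reached after 9 steps.

9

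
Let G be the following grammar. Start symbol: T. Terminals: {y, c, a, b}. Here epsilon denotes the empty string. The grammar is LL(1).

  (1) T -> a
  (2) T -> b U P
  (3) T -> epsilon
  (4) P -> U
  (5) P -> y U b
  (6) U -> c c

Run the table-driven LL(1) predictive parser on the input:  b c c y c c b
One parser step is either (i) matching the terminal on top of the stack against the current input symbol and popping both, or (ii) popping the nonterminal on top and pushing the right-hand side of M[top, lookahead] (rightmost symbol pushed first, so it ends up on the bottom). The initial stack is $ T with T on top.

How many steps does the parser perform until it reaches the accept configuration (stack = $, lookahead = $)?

11

      Stack    Input            Action
   1  $ T      b c c y c c b $  expand T -> b U P
   2  $ P U b  b c c y c c b $  match b
   3  $ P U    c c y c c b $    expand U -> c c
   4  $ P c c  c c y c c b $    match c
   5  $ P c    c y c c b $      match c
   6  $ P      y c c b $        expand P -> y U b
   7  $ b U y  y c c b $        match y
   8  $ b U    c c b $          expand U -> c c
   9  $ b c c  c c b $          match c
  10  $ b c    c b $            match c
  11  $ b      b $              match b
Accept reached after 11 steps.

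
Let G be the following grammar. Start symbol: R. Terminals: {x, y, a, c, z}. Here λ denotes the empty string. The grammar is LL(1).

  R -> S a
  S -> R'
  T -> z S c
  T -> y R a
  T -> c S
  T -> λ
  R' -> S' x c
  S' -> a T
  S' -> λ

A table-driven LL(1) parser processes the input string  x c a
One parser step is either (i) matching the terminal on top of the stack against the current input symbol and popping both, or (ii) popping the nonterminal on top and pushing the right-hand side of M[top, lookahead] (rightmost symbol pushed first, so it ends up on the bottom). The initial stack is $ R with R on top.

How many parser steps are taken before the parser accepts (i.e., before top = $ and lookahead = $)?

7

step 1: stack=$ R  input=x c a $  — expand R -> S a
step 2: stack=$ a S  input=x c a $  — expand S -> R'
step 3: stack=$ a R'  input=x c a $  — expand R' -> S' x c
step 4: stack=$ a c x S'  input=x c a $  — expand S' -> λ
step 5: stack=$ a c x  input=x c a $  — match x
step 6: stack=$ a c  input=c a $  — match c
step 7: stack=$ a  input=a $  — match a
Accept reached after 7 steps.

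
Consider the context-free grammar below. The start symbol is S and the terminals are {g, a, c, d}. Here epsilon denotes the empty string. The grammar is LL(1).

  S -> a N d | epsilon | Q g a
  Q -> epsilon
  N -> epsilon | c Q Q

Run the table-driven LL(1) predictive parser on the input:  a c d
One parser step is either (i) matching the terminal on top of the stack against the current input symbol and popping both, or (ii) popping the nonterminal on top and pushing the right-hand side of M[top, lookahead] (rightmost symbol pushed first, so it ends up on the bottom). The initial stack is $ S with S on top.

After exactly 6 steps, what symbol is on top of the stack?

     Stack      Input    Action
  1  $ S        a c d $  expand S -> a N d
  2  $ d N a    a c d $  match a
  3  $ d N      c d $    expand N -> c Q Q
  4  $ d Q Q c  c d $    match c
  5  $ d Q Q    d $      expand Q -> epsilon
  6  $ d Q      d $      expand Q -> epsilon
Stack after step 6: $ d (top = d).

d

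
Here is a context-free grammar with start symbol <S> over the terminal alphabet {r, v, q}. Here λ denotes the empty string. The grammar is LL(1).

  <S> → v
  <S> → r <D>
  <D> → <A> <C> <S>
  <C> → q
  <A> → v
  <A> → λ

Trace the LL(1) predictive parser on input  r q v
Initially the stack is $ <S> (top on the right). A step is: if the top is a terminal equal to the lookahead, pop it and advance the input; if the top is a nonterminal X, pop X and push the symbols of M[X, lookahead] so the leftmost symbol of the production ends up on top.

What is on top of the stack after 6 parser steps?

<S>

step 1: stack=$ <S>  input=r q v $  — expand <S> → r <D>
step 2: stack=$ <D> r  input=r q v $  — match r
step 3: stack=$ <D>  input=q v $  — expand <D> → <A> <C> <S>
step 4: stack=$ <S> <C> <A>  input=q v $  — expand <A> → λ
step 5: stack=$ <S> <C>  input=q v $  — expand <C> → q
step 6: stack=$ <S> q  input=q v $  — match q
Stack after step 6: $ <S> (top = <S>).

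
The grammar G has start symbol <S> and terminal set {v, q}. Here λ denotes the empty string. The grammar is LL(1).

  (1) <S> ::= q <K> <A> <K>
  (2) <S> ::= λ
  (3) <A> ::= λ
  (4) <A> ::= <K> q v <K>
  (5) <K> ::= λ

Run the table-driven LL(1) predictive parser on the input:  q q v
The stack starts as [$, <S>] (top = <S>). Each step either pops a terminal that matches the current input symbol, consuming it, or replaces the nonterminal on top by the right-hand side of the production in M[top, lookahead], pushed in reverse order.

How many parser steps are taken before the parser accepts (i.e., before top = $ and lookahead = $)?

     Stack              Input    Action
  1  $ <S>              q q v $  expand <S> ::= q <K> <A> <K>
  2  $ <K> <A> <K> q    q q v $  match q
  3  $ <K> <A> <K>      q v $    expand <K> ::= λ
  4  $ <K> <A>          q v $    expand <A> ::= <K> q v <K>
  5  $ <K> <K> v q <K>  q v $    expand <K> ::= λ
  6  $ <K> <K> v q      q v $    match q
  7  $ <K> <K> v        v $      match v
  8  $ <K> <K>          $        expand <K> ::= λ
  9  $ <K>              $        expand <K> ::= λ
Accept reached after 9 steps.

9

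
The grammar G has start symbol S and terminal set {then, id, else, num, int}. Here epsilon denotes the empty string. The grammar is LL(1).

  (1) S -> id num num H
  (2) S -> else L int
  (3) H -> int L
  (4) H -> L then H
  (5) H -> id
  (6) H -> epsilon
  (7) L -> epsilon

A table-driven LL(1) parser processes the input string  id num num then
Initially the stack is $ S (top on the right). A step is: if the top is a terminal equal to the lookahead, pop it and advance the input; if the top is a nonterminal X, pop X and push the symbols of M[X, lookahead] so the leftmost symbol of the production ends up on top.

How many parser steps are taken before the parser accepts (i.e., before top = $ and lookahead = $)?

8

     Stack           Input              Action
  1  $ S             id num num then $  expand S -> id num num H
  2  $ H num num id  id num num then $  match id
  3  $ H num num     num num then $     match num
  4  $ H num         num then $         match num
  5  $ H             then $             expand H -> L then H
  6  $ H then L      then $             expand L -> epsilon
  7  $ H then        then $             match then
  8  $ H             $                  expand H -> epsilon
Accept reached after 8 steps.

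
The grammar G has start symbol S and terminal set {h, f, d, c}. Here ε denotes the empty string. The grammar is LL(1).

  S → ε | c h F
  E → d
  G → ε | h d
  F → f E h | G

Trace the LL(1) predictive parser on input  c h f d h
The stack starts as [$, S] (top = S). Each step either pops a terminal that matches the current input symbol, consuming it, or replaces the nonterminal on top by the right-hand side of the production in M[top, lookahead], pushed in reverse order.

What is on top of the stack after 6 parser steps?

     Stack    Input        Action
  1  $ S      c h f d h $  expand S → c h F
  2  $ F h c  c h f d h $  match c
  3  $ F h    h f d h $    match h
  4  $ F      f d h $      expand F → f E h
  5  $ h E f  f d h $      match f
  6  $ h E    d h $        expand E → d
Stack after step 6: $ h d (top = d).

d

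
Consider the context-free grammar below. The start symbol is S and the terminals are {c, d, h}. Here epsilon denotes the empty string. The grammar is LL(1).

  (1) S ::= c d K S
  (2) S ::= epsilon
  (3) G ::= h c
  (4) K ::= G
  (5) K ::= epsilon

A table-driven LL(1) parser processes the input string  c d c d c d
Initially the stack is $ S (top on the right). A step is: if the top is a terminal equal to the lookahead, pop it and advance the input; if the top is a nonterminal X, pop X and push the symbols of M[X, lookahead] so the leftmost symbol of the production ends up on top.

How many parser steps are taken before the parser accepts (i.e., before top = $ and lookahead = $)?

step 1: stack=$ S  input=c d c d c d $  — expand S ::= c d K S
step 2: stack=$ S K d c  input=c d c d c d $  — match c
step 3: stack=$ S K d  input=d c d c d $  — match d
step 4: stack=$ S K  input=c d c d $  — expand K ::= epsilon
step 5: stack=$ S  input=c d c d $  — expand S ::= c d K S
step 6: stack=$ S K d c  input=c d c d $  — match c
step 7: stack=$ S K d  input=d c d $  — match d
step 8: stack=$ S K  input=c d $  — expand K ::= epsilon
step 9: stack=$ S  input=c d $  — expand S ::= c d K S
step 10: stack=$ S K d c  input=c d $  — match c
step 11: stack=$ S K d  input=d $  — match d
step 12: stack=$ S K  input=$  — expand K ::= epsilon
step 13: stack=$ S  input=$  — expand S ::= epsilon
Accept reached after 13 steps.

13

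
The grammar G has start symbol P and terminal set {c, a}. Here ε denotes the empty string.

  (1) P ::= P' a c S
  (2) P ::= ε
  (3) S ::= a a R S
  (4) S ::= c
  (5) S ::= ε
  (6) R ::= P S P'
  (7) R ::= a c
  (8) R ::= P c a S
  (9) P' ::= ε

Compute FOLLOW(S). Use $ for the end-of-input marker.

{$, a, c}

FIRST(S): from S::=a a R S we get {a}; from S::=c we get {c}; from S::=ε we get {ε}. So FIRST(S) = {ε, a, c}.
FIRST(P'): from P'::=ε we get {ε}. So FIRST(P') = {ε}.
FIRST(P): from P::=P' a c S we get {a}; from P::=ε we get {ε}. So FIRST(P) = {ε, a}.
FIRST(R): from R::=P S P' we get {ε, a, c}; from R::=a c we get {a}; from R::=P c a S we get {a, c}. So FIRST(R) = {ε, a, c}.
FOLLOW(P) includes $ since P is the start symbol.
FOLLOW(P): in R::=P S P', P is followed by S P' with FIRST {ε, a, c}; in R::=P S P', the suffix after P is nullable, so FOLLOW(P) ⊇ FOLLOW(R) = {$, a, c}; in R::=P c a S, P is followed by c a S with FIRST {c}. Thus FOLLOW(P) = {$, a, c}.
FOLLOW(S): in P::=P' a c S, the suffix after S is empty, so FOLLOW(S) ⊇ FOLLOW(P) = {$, a, c}; in S::=a a R S, the suffix after S is empty (adds nothing new); in R::=P S P', S is followed by P' with FIRST {ε}; in R::=P S P', the suffix after S is nullable, so FOLLOW(S) ⊇ FOLLOW(R) = {$, a, c}; in R::=P c a S, the suffix after S is empty, so FOLLOW(S) ⊇ FOLLOW(R) = {$, a, c}. Thus FOLLOW(S) = {$, a, c}.
FOLLOW(R): in S::=a a R S, R is followed by S with FIRST {ε, a, c}; in S::=a a R S, the suffix after R is nullable, so FOLLOW(R) ⊇ FOLLOW(S) = {$, a, c}. Thus FOLLOW(R) = {$, a, c}.
FOLLOW(P'): in P::=P' a c S, P' is followed by a c S with FIRST {a}; in R::=P S P', the suffix after P' is empty, so FOLLOW(P') ⊇ FOLLOW(R) = {$, a, c}. Thus FOLLOW(P') = {$, a, c}.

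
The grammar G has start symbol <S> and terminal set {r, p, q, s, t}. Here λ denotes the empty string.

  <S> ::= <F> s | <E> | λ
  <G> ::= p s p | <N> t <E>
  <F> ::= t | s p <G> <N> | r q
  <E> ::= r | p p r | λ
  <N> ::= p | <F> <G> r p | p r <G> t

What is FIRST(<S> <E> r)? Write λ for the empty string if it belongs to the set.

{p, r, s, t}

FIRST(<F>): from <F>::=t we get {t}; from <F>::=s p <G> <N> we get {s}; from <F>::=r q we get {r}. So FIRST(<F>) = {r, s, t}.
FIRST(<E>): from <E>::=r we get {r}; from <E>::=p p r we get {p}; from <E>::=λ we get {λ}. So FIRST(<E>) = {λ, p, r}.
FIRST(<S>): from <S>::=<F> s we get {r, s, t}; from <S>::=<E> we get {λ, p, r}; from <S>::=λ we get {λ}. So FIRST(<S>) = {λ, p, r, s, t}.
FIRST(<N>): from <N>::=p we get {p}; from <N>::=<F> <G> r p we get {r, s, t}; from <N>::=p r <G> t we get {p}. So FIRST(<N>) = {p, r, s, t}.
FIRST(<G>): from <G>::=p s p we get {p}; from <G>::=<N> t <E> we get {p, r, s, t}. So FIRST(<G>) = {p, r, s, t}.
FIRST(<S> <E> r): take FIRST of each symbol in turn, carrying on past any symbol whose FIRST contains λ; result {p, r, s, t}.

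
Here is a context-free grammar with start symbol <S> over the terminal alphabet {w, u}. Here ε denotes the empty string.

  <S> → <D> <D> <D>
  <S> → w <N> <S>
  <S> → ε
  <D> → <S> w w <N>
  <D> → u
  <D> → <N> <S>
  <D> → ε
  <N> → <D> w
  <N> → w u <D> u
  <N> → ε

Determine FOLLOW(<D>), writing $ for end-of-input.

FIRST(<S>) = {ε, u, w}  (via <D> <D> <D>)
FIRST(<D>) = {ε, u, w}  (via <S> w w <N>, <N> <S>)
FIRST(<N>) = {ε, u, w}  (via <D> w)
FOLLOW(<S>) includes $ since <S> is the start symbol.
FOLLOW(<S>): in <S>→w <N> <S>, the suffix after <S> is empty (adds nothing new); in <D>→<S> w w <N>, <S> is followed by w w <N> with FIRST {w}; in <D>→<N> <S>, the suffix after <S> is empty, so FOLLOW(<S>) ⊇ FOLLOW(<D>) = {$, u, w}. Thus FOLLOW(<S>) = {$, u, w}.
FOLLOW(<D>): in <S>→<D> <D> <D> (occurrence 1), <D> is followed by <D> <D> with FIRST {ε, u, w}; in <S>→<D> <D> <D> (occurrence 1), the suffix after <D> is nullable, so FOLLOW(<D>) ⊇ FOLLOW(<S>) = {$, u, w}; in <S>→<D> <D> <D> (occurrence 2), <D> is followed by <D> with FIRST {ε, u, w}; in <S>→<D> <D> <D> (occurrence 2), the suffix after <D> is nullable, so FOLLOW(<D>) ⊇ FOLLOW(<S>) = {$, u, w}; in <S>→<D> <D> <D> (occurrence 3), the suffix after <D> is empty, so FOLLOW(<D>) ⊇ FOLLOW(<S>) = {$, u, w}; in <N>→<D> w, <D> is followed by w with FIRST {w}; in <N>→w u <D> u, <D> is followed by u with FIRST {u}. Thus FOLLOW(<D>) = {$, u, w}.
FOLLOW(<N>): in <S>→w <N> <S>, <N> is followed by <S> with FIRST {ε, u, w}; in <S>→w <N> <S>, the suffix after <N> is nullable, so FOLLOW(<N>) ⊇ FOLLOW(<S>) = {$, u, w}; in <D>→<S> w w <N>, the suffix after <N> is empty, so FOLLOW(<N>) ⊇ FOLLOW(<D>) = {$, u, w}; in <D>→<N> <S>, <N> is followed by <S> with FIRST {ε, u, w}; in <D>→<N> <S>, the suffix after <N> is nullable, so FOLLOW(<N>) ⊇ FOLLOW(<D>) = {$, u, w}. Thus FOLLOW(<N>) = {$, u, w}.

{$, u, w}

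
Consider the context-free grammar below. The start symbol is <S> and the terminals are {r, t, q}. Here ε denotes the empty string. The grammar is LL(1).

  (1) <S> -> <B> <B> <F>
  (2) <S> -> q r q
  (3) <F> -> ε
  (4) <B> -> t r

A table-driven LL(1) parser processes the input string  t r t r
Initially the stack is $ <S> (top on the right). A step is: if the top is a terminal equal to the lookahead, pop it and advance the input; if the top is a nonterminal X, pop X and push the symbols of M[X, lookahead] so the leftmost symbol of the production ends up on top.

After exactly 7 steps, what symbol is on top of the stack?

     Stack          Input      Action
  1  $ <S>          t r t r $  expand <S> -> <B> <B> <F>
  2  $ <F> <B> <B>  t r t r $  expand <B> -> t r
  3  $ <F> <B> r t  t r t r $  match t
  4  $ <F> <B> r    r t r $    match r
  5  $ <F> <B>      t r $      expand <B> -> t r
  6  $ <F> r t      t r $      match t
  7  $ <F> r        r $        match r
Stack after step 7: $ <F> (top = <F>).

<F>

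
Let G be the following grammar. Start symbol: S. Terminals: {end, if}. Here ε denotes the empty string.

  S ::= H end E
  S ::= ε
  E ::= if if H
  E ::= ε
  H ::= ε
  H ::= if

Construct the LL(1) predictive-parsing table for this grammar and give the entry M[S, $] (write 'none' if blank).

FIRST(E): from E::=if if H we get {if}; from E::=ε we get {ε}. So FIRST(E) = {ε, if}.
FIRST(H): from H::=ε we get {ε}; from H::=if we get {if}. So FIRST(H) = {ε, if}.
FIRST(S): from S::=H end E we get {end, if}; from S::=ε we get {ε}. So FIRST(S) = {ε, end, if}.
FOLLOW(S) includes $ since S is the start symbol.
FOLLOW(S): S appears on no right-hand side. Thus FOLLOW(S) = {$}.
For S ::= H end E: FIRST(H end E) = {end, if}, so it goes in M[S, t] for t ∈ {end, if}.
For S ::= ε: FIRST(ε) = {ε}, so it goes in M[S, t] for t ∈ {}; since ε ∈ FIRST, also for every t ∈ FOLLOW(S) = {$}.

S ::= ε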